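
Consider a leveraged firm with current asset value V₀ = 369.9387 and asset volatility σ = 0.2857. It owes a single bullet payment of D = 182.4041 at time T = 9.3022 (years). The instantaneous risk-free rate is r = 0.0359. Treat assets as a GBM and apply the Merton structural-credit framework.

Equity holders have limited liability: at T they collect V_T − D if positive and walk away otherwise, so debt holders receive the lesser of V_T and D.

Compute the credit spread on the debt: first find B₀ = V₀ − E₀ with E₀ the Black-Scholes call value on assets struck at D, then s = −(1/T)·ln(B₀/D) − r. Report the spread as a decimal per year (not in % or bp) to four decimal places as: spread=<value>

spread=0.0087

d₁ = [ln(V₀/D) + (r + σ²/2)T] / (σ√T)
   = [ln(369.9387/182.4041) + (0.0359 + 0.5·0.2857²)·9.3022] / (0.2857·√9.3022)
   = [0.707113 + 0.713593] / 0.871371 = 1.630425
d₂ = d₁ − σ√T = 1.630425 − 0.871371 = 0.759055
N(d₁) = 0.948494,  N(d₂) = 0.776090,  e^(−rT) = 0.716090
E₀ = V₀·N(d₁) − D·e^(−rT)·N(d₂)
   = 369.9387·0.948494 − 182.4041·0.716090·0.776090 = 249.513531
B₀ = V₀ − E₀ = 369.9387 − 249.513531 = 120.425169
spread = −(1/T)·ln(B₀/D) − r = −(1/9.3022)·ln(120.425169/182.4041) − 0.0359 = 0.00873417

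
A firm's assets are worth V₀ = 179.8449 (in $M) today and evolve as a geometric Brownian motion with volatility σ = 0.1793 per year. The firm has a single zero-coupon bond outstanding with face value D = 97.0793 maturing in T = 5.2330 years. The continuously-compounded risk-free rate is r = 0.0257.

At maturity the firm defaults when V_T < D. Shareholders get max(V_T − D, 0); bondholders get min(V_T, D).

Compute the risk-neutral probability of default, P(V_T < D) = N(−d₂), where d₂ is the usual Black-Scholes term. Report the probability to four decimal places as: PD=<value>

d₁ = [ln(V₀/D) + (r + σ²/2)T] / (σ√T)
   = [ln(179.8449/97.0793) + (0.0257 + 0.5·0.1793²)·5.2330] / (0.1793·√5.2330)
   = [0.616567 + 0.218605] / 0.410162 = 2.036197
d₂ = d₁ − σ√T = 2.036197 − 0.410162 = 1.626035
risk-neutral PD = N(−d₂) = N(-1.626035) = 0.051971

PD=0.0520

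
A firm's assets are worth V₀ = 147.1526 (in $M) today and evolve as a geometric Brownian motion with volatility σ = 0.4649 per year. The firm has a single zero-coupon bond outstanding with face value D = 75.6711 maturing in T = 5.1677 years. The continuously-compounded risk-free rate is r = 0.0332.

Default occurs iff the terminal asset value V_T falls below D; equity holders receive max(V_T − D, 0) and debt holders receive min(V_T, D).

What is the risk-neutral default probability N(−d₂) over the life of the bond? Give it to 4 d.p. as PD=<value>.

d₁ = [ln(V₀/D) + (r + σ²/2)T] / (σ√T)
   = [ln(147.1526/75.6711) + (0.0332 + 0.5·0.4649²)·5.1677] / (0.4649·√5.1677)
   = [0.665074 + 0.730020] / 1.056837 = 1.320065
d₂ = d₁ − σ√T = 1.320065 − 1.056837 = 0.263228
risk-neutral PD = N(−d₂) = N(-0.263228) = 0.396188

PD=0.3962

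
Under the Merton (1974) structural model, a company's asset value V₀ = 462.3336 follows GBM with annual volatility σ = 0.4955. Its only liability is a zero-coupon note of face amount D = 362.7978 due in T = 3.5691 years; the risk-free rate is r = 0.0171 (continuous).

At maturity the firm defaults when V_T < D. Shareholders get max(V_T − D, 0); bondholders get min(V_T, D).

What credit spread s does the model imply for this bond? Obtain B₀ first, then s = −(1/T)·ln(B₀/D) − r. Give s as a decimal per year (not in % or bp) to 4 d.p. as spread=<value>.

d₁ = [ln(V₀/D) + (r + σ²/2)T] / (σ√T)
   = [ln(462.3336/362.7978) + (0.0171 + 0.5·0.4955²)·3.5691] / (0.4955·√3.5691)
   = [0.242441 + 0.499175] / 0.936102 = 0.792239
d₂ = d₁ − σ√T = 0.792239 − 0.936102 = -0.143863
N(d₁) = 0.785889,  N(d₂) = 0.442804,  e^(−rT) = 0.940794
E₀ = V₀·N(d₁) − D·e^(−rT)·N(d₂)
   = 462.3336·0.785889 − 362.7978·0.940794·0.442804 = 212.205995
B₀ = V₀ − E₀ = 462.3336 − 212.205995 = 250.127605
spread = −(1/T)·ln(B₀/D) − r = −(1/3.5691)·ln(250.127605/362.7978) − 0.0171 = 0.08709278

spread=0.0871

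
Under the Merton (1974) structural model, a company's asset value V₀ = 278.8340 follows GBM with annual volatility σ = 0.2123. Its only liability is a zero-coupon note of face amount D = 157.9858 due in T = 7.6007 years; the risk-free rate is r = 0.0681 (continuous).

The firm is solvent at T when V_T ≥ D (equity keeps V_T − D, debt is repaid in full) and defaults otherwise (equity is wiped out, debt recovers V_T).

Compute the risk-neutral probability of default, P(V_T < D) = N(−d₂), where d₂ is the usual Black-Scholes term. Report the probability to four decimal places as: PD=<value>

d₁ = [ln(V₀/D) + (r + σ²/2)T] / (σ√T)
   = [ln(278.8340/157.9858) + (0.0681 + 0.5·0.2123²)·7.6007] / (0.2123·√7.6007)
   = [0.568111 + 0.688894] / 0.585298 = 2.147635
d₂ = d₁ − σ√T = 2.147635 − 0.585298 = 1.562337
risk-neutral PD = N(−d₂) = N(-1.562337) = 0.059104

PD=0.0591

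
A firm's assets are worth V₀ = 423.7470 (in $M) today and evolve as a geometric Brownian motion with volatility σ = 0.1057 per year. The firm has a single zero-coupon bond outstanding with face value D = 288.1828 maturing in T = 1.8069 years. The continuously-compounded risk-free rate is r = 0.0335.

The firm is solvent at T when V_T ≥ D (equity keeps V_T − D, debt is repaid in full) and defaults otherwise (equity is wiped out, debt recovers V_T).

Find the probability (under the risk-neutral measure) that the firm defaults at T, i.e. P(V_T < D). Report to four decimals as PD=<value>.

d₁ = [ln(V₀/D) + (r + σ²/2)T] / (σ√T)
   = [ln(423.7470/288.1828) + (0.0335 + 0.5·0.1057²)·1.8069] / (0.1057·√1.8069)
   = [0.385542 + 0.070625] / 0.142083 = 3.210564
d₂ = d₁ − σ√T = 3.210564 − 0.142083 = 3.068481
risk-neutral PD = N(−d₂) = N(-3.068481) = 0.001076

PD=0.0011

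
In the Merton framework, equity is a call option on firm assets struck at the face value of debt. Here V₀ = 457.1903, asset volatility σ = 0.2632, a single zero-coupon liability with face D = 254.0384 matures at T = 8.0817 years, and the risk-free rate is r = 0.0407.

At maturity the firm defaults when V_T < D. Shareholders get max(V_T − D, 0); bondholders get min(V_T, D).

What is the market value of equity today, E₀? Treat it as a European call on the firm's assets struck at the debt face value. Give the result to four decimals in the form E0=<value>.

d₁ = [ln(V₀/D) + (r + σ²/2)T] / (σ√T)
   = [ln(457.1903/254.0384) + (0.0407 + 0.5·0.2632²)·8.0817] / (0.2632·√8.0817)
   = [0.587614 + 0.608852] / 0.748234 = 1.599054
d₂ = d₁ − σ√T = 1.599054 − 0.748234 = 0.850821
N(d₁) = 0.945096,  N(d₂) = 0.802566,  e^(−rT) = 0.719697
E₀ = V₀·N(d₁) − D·e^(−rT)·N(d₂)
   = 457.1903·0.945096 − 254.0384·0.719697·0.802566 = 285.355039

E0=285.3550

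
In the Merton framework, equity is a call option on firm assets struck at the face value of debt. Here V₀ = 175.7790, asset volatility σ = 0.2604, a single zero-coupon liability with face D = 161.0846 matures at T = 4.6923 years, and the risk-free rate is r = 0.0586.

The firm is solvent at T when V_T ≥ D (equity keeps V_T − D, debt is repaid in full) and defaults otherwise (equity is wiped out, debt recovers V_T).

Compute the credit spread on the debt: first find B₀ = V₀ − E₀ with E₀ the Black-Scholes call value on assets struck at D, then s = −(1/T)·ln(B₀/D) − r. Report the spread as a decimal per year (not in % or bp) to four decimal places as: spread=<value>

spread=0.0234

d₁ = [ln(V₀/D) + (r + σ²/2)T] / (σ√T)
   = [ln(175.7790/161.0846) + (0.0586 + 0.5·0.2604²)·4.6923] / (0.2604·√4.6923)
   = [0.087298 + 0.434057] / 0.564071 = 0.924271
d₂ = d₁ − σ√T = 0.924271 − 0.564071 = 0.360200
N(d₁) = 0.822327,  N(d₂) = 0.640651,  e^(−rT) = 0.759596
E₀ = V₀·N(d₁) − D·e^(−rT)·N(d₂)
   = 175.7790·0.822327 − 161.0846·0.759596·0.640651 = 66.158326
B₀ = V₀ − E₀ = 175.7790 − 66.158326 = 109.620674
spread = −(1/T)·ln(B₀/D) − r = −(1/4.6923)·ln(109.620674/161.0846) − 0.0586 = 0.02342879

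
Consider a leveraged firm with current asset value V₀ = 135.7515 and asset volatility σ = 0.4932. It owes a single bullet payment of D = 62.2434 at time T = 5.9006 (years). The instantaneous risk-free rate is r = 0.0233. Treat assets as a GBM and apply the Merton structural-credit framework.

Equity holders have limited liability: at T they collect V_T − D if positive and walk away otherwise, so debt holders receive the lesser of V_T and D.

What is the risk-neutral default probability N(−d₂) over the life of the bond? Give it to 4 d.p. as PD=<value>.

d₁ = [ln(V₀/D) + (r + σ²/2)T] / (σ√T)
   = [ln(135.7515/62.2434) + (0.0233 + 0.5·0.4932²)·5.9006] / (0.4932·√5.9006)
   = [0.779774 + 0.855133] / 1.198040 = 1.364652
d₂ = d₁ − σ√T = 1.364652 − 1.198040 = 0.166612
risk-neutral PD = N(−d₂) = N(-0.166612) = 0.433838

PD=0.4338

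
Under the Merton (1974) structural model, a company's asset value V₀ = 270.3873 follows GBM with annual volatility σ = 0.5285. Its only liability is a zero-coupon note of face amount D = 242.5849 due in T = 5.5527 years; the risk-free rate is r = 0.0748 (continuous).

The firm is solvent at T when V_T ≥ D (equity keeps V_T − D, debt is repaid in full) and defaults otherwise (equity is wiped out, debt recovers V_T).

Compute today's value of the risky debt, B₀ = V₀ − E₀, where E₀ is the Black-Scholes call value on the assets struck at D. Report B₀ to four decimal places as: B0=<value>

d₁ = [ln(V₀/D) + (r + σ²/2)T] / (σ√T)
   = [ln(270.3873/242.5849) + (0.0748 + 0.5·0.5285²)·5.5527] / (0.5285·√5.5527)
   = [0.108504 + 1.190811] / 1.245366 = 1.043319
d₂ = d₁ − σ√T = 1.043319 − 1.245366 = -0.202047
N(d₁) = 0.851600,  N(d₂) = 0.419940,  e^(−rT) = 0.660115
E₀ = V₀·N(d₁) − D·e^(−rT)·N(d₂)
   = 270.3873·0.851600 − 242.5849·0.660115·0.419940 = 163.015172
B₀ = V₀ − E₀ = 270.3873 − 163.015172 = 107.372128

B0=107.3721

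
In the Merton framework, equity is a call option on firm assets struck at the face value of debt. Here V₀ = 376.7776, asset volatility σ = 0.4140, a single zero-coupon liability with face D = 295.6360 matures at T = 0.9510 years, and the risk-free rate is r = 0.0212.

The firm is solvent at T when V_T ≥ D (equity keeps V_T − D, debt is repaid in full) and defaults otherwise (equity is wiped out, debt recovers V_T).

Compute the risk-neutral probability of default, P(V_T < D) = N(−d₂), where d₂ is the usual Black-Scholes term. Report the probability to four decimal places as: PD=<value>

d₁ = [ln(V₀/D) + (r + σ²/2)T] / (σ√T)
   = [ln(376.7776/295.6360) + (0.0212 + 0.5·0.4140²)·0.9510] / (0.4140·√0.9510)
   = [0.242526 + 0.101660] / 0.403730 = 0.852516
d₂ = d₁ − σ√T = 0.852516 − 0.403730 = 0.448787
risk-neutral PD = N(−d₂) = N(-0.448787) = 0.326793

PD=0.3268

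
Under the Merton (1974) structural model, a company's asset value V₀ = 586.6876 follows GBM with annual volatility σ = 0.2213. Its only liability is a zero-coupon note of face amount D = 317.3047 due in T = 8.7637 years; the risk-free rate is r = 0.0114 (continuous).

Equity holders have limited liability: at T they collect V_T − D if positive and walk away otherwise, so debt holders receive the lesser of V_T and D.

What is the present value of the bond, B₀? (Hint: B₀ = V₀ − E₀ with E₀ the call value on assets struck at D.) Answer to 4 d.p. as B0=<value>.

d₁ = [ln(V₀/D) + (r + σ²/2)T] / (σ√T)
   = [ln(586.6876/317.3047) + (0.0114 + 0.5·0.2213²)·8.7637] / (0.2213·√8.7637)
   = [0.614630 + 0.314502] / 0.655126 = 1.418247
d₂ = d₁ − σ√T = 1.418247 − 0.655126 = 0.763121
N(d₁) = 0.921941,  N(d₂) = 0.777304,  e^(−rT) = 0.904922
E₀ = V₀·N(d₁) − D·e^(−rT)·N(d₂)
   = 586.6876·0.921941 − 317.3047·0.904922·0.777304 = 317.699049
B₀ = V₀ − E₀ = 586.6876 − 317.699049 = 268.988551

B0=268.9886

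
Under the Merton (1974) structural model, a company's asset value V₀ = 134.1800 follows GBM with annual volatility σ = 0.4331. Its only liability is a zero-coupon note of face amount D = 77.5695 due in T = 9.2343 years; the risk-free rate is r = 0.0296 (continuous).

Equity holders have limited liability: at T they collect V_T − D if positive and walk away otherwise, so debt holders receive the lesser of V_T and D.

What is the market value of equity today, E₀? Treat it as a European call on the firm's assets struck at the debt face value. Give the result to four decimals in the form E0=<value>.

E0=92.0665

d₁ = [ln(V₀/D) + (r + σ²/2)T] / (σ√T)
   = [ln(134.1800/77.5695) + (0.0296 + 0.5·0.4331²)·9.2343] / (0.4331·√9.2343)
   = [0.548008 + 1.139400] / 1.316104 = 1.282124
d₂ = d₁ − σ√T = 1.282124 − 1.316104 = -0.033980
N(d₁) = 0.900100,  N(d₂) = 0.486446,  e^(−rT) = 0.760838
E₀ = V₀·N(d₁) − D·e^(−rT)·N(d₂)
   = 134.1800·0.900100 − 77.5695·0.760838·0.486446 = 92.066469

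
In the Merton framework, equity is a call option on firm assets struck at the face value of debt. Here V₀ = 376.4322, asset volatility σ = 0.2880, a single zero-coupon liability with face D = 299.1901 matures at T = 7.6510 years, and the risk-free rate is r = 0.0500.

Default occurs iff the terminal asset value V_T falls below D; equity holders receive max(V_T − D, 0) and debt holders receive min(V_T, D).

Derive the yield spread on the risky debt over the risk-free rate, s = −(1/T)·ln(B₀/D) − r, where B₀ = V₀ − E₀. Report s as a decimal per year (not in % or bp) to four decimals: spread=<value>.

spread=0.0184

d₁ = [ln(V₀/D) + (r + σ²/2)T] / (σ√T)
   = [ln(376.4322/299.1901) + (0.0500 + 0.5·0.2880²)·7.6510] / (0.2880·√7.6510)
   = [0.229659 + 0.699852] / 0.796621 = 1.166818
d₂ = d₁ − σ√T = 1.166818 − 0.796621 = 0.370197
N(d₁) = 0.878358,  N(d₂) = 0.644382,  e^(−rT) = 0.682120
E₀ = V₀·N(d₁) − D·e^(−rT)·N(d₂)
   = 376.4322·0.878358 − 299.1901·0.682120·0.644382 = 199.134480
B₀ = V₀ − E₀ = 376.4322 − 199.134480 = 177.297720
spread = −(1/T)·ln(B₀/D) − r = −(1/7.6510)·ln(177.297720/299.1901) − 0.0500 = 0.01838960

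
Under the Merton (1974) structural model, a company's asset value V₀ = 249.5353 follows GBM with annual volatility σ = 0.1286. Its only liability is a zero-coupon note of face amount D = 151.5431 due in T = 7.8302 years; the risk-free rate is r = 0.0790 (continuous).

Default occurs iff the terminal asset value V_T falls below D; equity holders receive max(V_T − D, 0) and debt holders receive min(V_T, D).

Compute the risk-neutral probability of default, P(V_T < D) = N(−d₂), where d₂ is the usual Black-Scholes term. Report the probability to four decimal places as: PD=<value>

PD=0.0017

d₁ = [ln(V₀/D) + (r + σ²/2)T] / (σ√T)
   = [ln(249.5353/151.5431) + (0.0790 + 0.5·0.1286²)·7.8302] / (0.1286·√7.8302)
   = [0.498730 + 0.683334] / 0.359855 = 3.284835
d₂ = d₁ − σ√T = 3.284835 − 0.359855 = 2.924980
risk-neutral PD = N(−d₂) = N(-2.924980) = 0.001722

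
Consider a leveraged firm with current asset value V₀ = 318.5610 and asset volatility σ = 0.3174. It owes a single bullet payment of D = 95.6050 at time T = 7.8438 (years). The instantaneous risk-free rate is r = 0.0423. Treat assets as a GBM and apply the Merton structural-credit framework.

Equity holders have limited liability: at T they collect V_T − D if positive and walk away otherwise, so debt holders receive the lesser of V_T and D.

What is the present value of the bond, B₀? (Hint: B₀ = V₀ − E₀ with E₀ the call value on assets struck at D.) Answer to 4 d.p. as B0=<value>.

d₁ = [ln(V₀/D) + (r + σ²/2)T] / (σ√T)
   = [ln(318.5610/95.6050) + (0.0423 + 0.5·0.3174²)·7.8438] / (0.3174·√7.8438)
   = [1.203589 + 0.726896] / 0.888935 = 2.171682
d₂ = d₁ − σ√T = 2.171682 − 0.888935 = 1.282746
N(d₁) = 0.985060,  N(d₂) = 0.900210,  e^(−rT) = 0.717636
E₀ = V₀·N(d₁) − D·e^(−rT)·N(d₂)
   = 318.5610·0.985060 − 95.6050·0.717636·0.900210 = 252.038740
B₀ = V₀ − E₀ = 318.5610 − 252.038740 = 66.522260

B0=66.5223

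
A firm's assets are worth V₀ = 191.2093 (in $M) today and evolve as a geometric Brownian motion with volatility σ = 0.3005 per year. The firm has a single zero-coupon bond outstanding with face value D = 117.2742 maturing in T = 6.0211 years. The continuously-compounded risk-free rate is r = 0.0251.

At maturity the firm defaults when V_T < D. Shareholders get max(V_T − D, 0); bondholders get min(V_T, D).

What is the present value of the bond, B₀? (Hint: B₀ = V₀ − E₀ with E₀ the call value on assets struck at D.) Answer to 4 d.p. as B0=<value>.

d₁ = [ln(V₀/D) + (r + σ²/2)T] / (σ√T)
   = [ln(191.2093/117.2742) + (0.0251 + 0.5·0.3005²)·6.0211] / (0.3005·√6.0211)
   = [0.488854 + 0.422983] / 0.737365 = 1.236616
d₂ = d₁ − σ√T = 1.236616 − 0.737365 = 0.499251
N(d₁) = 0.891885,  N(d₂) = 0.691199,  e^(−rT) = 0.859736
E₀ = V₀·N(d₁) − D·e^(−rT)·N(d₂)
   = 191.2093·0.891885 − 117.2742·0.859736·0.691199 = 100.846701
B₀ = V₀ − E₀ = 191.2093 − 100.846701 = 90.362599

B0=90.3626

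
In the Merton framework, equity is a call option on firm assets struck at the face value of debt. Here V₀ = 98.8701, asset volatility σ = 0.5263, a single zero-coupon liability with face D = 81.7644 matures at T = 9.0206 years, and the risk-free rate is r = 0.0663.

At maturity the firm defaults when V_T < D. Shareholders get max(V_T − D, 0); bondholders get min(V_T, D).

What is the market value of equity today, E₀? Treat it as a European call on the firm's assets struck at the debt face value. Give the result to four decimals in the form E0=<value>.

d₁ = [ln(V₀/D) + (r + σ²/2)T] / (σ√T)
   = [ln(98.8701/81.7644) + (0.0663 + 0.5·0.5263²)·9.0206] / (0.5263·√9.0206)
   = [0.189965 + 1.847381] / 1.580706 = 1.288884
d₂ = d₁ − σ√T = 1.288884 − 1.580706 = -0.291822
N(d₁) = 0.901281,  N(d₂) = 0.385211,  e^(−rT) = 0.549874
E₀ = V₀·N(d₁) − D·e^(−rT)·N(d₂)
   = 98.8701·0.901281 − 81.7644·0.549874·0.385211 = 71.790567

E0=71.7906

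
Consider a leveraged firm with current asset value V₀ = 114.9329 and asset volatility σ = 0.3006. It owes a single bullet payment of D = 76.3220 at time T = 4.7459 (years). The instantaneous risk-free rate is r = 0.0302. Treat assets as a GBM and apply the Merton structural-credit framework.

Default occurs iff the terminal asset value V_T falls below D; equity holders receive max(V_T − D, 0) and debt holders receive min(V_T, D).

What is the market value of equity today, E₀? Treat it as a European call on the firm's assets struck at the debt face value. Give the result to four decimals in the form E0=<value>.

d₁ = [ln(V₀/D) + (r + σ²/2)T] / (σ√T)
   = [ln(114.9329/76.3220) + (0.0302 + 0.5·0.3006²)·4.7459] / (0.3006·√4.7459)
   = [0.409387 + 0.357747] / 0.654860 = 1.171448
d₂ = d₁ − σ√T = 1.171448 − 0.654860 = 0.516588
N(d₁) = 0.879291,  N(d₂) = 0.697278,  e^(−rT) = 0.866471
E₀ = V₀·N(d₁) − D·e^(−rT)·N(d₂)
   = 114.9329·0.879291 − 76.3220·0.866471·0.697278 = 54.947835

E0=54.9478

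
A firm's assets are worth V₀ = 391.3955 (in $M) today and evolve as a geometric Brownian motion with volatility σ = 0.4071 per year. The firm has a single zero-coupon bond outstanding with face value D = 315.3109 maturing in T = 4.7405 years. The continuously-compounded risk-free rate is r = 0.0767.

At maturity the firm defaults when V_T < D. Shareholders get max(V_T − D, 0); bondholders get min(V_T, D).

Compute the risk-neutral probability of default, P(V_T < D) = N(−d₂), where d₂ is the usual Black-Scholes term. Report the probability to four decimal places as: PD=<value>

PD=0.4165

d₁ = [ln(V₀/D) + (r + σ²/2)T] / (σ√T)
   = [ln(391.3955/315.3109) + (0.0767 + 0.5·0.4071²)·4.7405] / (0.4071·√4.7405)
   = [0.216159 + 0.756419] / 0.886366 = 1.097265
d₂ = d₁ − σ√T = 1.097265 − 0.886366 = 0.210898
risk-neutral PD = N(−d₂) = N(-0.210898) = 0.416483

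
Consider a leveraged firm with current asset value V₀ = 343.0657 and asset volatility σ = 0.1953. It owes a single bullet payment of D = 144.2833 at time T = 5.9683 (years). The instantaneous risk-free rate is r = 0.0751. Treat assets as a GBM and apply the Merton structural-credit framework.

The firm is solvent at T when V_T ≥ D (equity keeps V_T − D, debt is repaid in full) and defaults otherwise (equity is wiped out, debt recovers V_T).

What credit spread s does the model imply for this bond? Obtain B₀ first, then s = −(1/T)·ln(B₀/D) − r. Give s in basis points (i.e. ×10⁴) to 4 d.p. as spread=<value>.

d₁ = [ln(V₀/D) + (r + σ²/2)T] / (σ√T)
   = [ln(343.0657/144.2833) + (0.0751 + 0.5·0.1953²)·5.9683] / (0.1953·√5.9683)
   = [0.866143 + 0.562041] / 0.477120 = 2.993344
d₂ = d₁ − σ√T = 2.993344 − 0.477120 = 2.516224
N(d₁) = 0.998620,  N(d₂) = 0.994069,  e^(−rT) = 0.638765
E₀ = V₀·N(d₁) − D·e^(−rT)·N(d₂)
   = 343.0657·0.998620 − 144.2833·0.638765·0.994069 = 250.975933
B₀ = V₀ − E₀ = 343.0657 − 250.975933 = 92.089767
spread = −(1/T)·ln(B₀/D) − r = −(1/5.9683)·ln(92.089767/144.2833) − 0.0751 = 0.00013330
in basis points: 0.00013330 × 10⁴ = 1.3330 bp

spread=1.3330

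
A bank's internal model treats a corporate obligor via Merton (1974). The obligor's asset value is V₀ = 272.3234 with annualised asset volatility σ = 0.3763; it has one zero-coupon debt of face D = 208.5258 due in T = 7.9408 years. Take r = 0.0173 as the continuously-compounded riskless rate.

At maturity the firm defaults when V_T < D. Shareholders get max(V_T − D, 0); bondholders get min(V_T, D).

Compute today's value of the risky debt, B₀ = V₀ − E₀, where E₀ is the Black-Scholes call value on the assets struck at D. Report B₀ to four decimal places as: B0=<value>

d₁ = [ln(V₀/D) + (r + σ²/2)T] / (σ√T)
   = [ln(272.3234/208.5258) + (0.0173 + 0.5·0.3763²)·7.9408] / (0.3763·√7.9408)
   = [0.266928 + 0.699591] / 1.060392 = 0.911473
d₂ = d₁ − σ√T = 0.911473 − 1.060392 = -0.148919
N(d₁) = 0.818977,  N(d₂) = 0.440809,  e^(−rT) = 0.871643
E₀ = V₀·N(d₁) − D·e^(−rT)·N(d₂)
   = 272.3234·0.818977 − 208.5258·0.871643·0.440809 = 142.905170
B₀ = V₀ − E₀ = 272.3234 − 142.905170 = 129.418230

B0=129.4182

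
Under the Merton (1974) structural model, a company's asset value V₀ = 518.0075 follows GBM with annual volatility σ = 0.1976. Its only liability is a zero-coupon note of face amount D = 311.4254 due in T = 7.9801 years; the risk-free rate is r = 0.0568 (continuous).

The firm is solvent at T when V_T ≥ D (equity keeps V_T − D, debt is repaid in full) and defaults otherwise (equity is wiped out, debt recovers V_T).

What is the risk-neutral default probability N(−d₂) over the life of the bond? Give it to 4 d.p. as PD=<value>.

PD=0.0743

d₁ = [ln(V₀/D) + (r + σ²/2)T] / (σ√T)
   = [ln(518.0075/311.4254) + (0.0568 + 0.5·0.1976²)·7.9801] / (0.1976·√7.9801)
   = [0.508830 + 0.609064] / 0.558202 = 2.002671
d₂ = d₁ − σ√T = 2.002671 − 0.558202 = 1.444469
risk-neutral PD = N(−d₂) = N(-1.444469) = 0.074304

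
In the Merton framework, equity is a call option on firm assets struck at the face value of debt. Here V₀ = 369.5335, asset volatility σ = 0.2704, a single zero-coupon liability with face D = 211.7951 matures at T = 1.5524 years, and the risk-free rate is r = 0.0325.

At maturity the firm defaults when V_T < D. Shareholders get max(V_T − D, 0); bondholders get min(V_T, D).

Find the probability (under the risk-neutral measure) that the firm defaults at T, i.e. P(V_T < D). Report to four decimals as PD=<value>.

d₁ = [ln(V₀/D) + (r + σ²/2)T] / (σ√T)
   = [ln(369.5335/211.7951) + (0.0325 + 0.5·0.2704²)·1.5524] / (0.2704·√1.5524)
   = [0.556622 + 0.107206] / 0.336906 = 1.970366
d₂ = d₁ − σ√T = 1.970366 − 0.336906 = 1.633461
risk-neutral PD = N(−d₂) = N(-1.633461) = 0.051186

PD=0.0512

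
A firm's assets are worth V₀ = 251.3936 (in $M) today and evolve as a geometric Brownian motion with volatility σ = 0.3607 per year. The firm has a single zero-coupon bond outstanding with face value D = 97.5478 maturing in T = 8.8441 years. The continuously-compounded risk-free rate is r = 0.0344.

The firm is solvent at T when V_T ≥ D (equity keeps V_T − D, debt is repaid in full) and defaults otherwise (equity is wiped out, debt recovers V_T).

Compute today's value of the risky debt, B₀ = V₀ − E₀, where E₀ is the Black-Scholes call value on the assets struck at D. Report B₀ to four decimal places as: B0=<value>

B0=64.0774

d₁ = [ln(V₀/D) + (r + σ²/2)T] / (σ√T)
   = [ln(251.3936/97.5478) + (0.0344 + 0.5·0.3607²)·8.8441] / (0.3607·√8.8441)
   = [0.946677 + 0.879566] / 1.072687 = 1.702494
d₂ = d₁ − σ√T = 1.702494 − 1.072687 = 0.629807
N(d₁) = 0.955669,  N(d₂) = 0.735590,  e^(−rT) = 0.737686
E₀ = V₀·N(d₁) − D·e^(−rT)·N(d₂)
   = 251.3936·0.955669 − 97.5478·0.737686·0.735590 = 187.316202
B₀ = V₀ − E₀ = 251.3936 − 187.316202 = 64.077398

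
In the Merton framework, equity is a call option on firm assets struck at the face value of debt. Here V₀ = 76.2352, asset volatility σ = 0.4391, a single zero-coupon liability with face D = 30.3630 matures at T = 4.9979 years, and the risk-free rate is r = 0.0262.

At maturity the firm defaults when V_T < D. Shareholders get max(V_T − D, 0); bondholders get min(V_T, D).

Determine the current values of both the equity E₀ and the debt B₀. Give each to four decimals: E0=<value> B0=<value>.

d₁ = [ln(V₀/D) + (r + σ²/2)T] / (σ√T)
   = [ln(76.2352/30.3630) + (0.0262 + 0.5·0.4391²)·4.9979] / (0.4391·√4.9979)
   = [0.920599 + 0.612765] / 0.981651 = 1.562024
d₂ = d₁ − σ√T = 1.562024 − 0.981651 = 0.580373
N(d₁) = 0.940859,  N(d₂) = 0.719168,  e^(−rT) = 0.877266
E₀ = V₀·N(d₁) − D·e^(−rT)·N(d₂)
   = 76.2352·0.940859 − 30.3630·0.877266·0.719168 = 52.570484
B₀ = V₀ − E₀ = 76.2352 − 52.570484 = 23.664716

E0=52.5705 B0=23.6647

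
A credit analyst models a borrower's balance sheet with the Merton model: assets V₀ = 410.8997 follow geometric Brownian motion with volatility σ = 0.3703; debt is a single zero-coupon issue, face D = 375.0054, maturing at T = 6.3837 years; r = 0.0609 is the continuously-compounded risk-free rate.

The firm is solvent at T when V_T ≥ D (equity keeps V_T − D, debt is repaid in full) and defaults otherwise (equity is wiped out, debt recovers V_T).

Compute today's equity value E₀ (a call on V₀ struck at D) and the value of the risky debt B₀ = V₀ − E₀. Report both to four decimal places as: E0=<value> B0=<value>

E0=212.0919 B0=198.8078

d₁ = [ln(V₀/D) + (r + σ²/2)T] / (σ√T)
   = [ln(410.8997/375.0054) + (0.0609 + 0.5·0.3703²)·6.3837] / (0.3703·√6.3837)
   = [0.091409 + 0.826440] / 0.935599 = 0.981028
d₂ = d₁ − σ√T = 0.981028 − 0.935599 = 0.045429
N(d₁) = 0.836711,  N(d₂) = 0.518117,  e^(−rT) = 0.677892
E₀ = V₀·N(d₁) − D·e^(−rT)·N(d₂)
   = 410.8997·0.836711 − 375.0054·0.677892·0.518117 = 212.091914
B₀ = V₀ − E₀ = 410.8997 − 212.091914 = 198.807786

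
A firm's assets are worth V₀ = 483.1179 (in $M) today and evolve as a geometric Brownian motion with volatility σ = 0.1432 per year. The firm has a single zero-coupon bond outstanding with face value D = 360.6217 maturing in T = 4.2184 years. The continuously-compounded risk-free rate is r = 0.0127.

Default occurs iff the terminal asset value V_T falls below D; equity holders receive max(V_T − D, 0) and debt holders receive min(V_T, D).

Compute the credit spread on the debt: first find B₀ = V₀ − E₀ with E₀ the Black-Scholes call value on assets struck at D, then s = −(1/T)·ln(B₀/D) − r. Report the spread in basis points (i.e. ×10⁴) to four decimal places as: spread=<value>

d₁ = [ln(V₀/D) + (r + σ²/2)T] / (σ√T)
   = [ln(483.1179/360.6217) + (0.0127 + 0.5·0.1432²)·4.2184] / (0.1432·√4.2184)
   = [0.292431 + 0.096825] / 0.294115 = 1.323485
d₂ = d₁ − σ√T = 1.323485 − 0.294115 = 1.029371
N(d₁) = 0.907163,  N(d₂) = 0.848347,  e^(−rT) = 0.947836
E₀ = V₀·N(d₁) − D·e^(−rT)·N(d₂)
   = 483.1179·0.907163 − 360.6217·0.947836·0.848347 = 148.292893
B₀ = V₀ − E₀ = 483.1179 − 148.292893 = 334.825007
spread = −(1/T)·ln(B₀/D) − r = −(1/4.2184)·ln(334.825007/360.6217) − 0.0127 = 0.00489469
in basis points: 0.00489469 × 10⁴ = 48.9469 bp

spread=48.9469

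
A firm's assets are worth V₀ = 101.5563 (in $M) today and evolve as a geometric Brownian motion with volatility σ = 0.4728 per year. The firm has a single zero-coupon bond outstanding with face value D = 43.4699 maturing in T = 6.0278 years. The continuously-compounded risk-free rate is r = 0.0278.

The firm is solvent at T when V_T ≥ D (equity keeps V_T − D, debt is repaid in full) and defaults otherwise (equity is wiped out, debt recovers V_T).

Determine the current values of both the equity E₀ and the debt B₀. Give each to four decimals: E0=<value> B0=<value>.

d₁ = [ln(V₀/D) + (r + σ²/2)T] / (σ√T)
   = [ln(101.5563/43.4699) + (0.0278 + 0.5·0.4728²)·6.0278] / (0.4728·√6.0278)
   = [0.848545 + 0.841300] / 1.160799 = 1.455760
d₂ = d₁ − σ√T = 1.455760 − 1.160799 = 0.294961
N(d₁) = 0.927271,  N(d₂) = 0.615988,  e^(−rT) = 0.845715
E₀ = V₀·N(d₁) − D·e^(−rT)·N(d₂)
   = 101.5563·0.927271 − 43.4699·0.845715·0.615988 = 71.524494
B₀ = V₀ − E₀ = 101.5563 − 71.524494 = 30.031806

E0=71.5245 B0=30.0318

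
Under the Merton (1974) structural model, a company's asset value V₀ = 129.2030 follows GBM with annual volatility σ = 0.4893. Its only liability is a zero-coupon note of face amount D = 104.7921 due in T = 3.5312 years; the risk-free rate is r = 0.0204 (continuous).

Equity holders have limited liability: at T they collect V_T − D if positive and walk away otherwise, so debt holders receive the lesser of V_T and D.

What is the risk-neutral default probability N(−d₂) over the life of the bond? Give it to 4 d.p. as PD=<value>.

d₁ = [ln(V₀/D) + (r + σ²/2)T] / (σ√T)
   = [ln(129.2030/104.7921) + (0.0204 + 0.5·0.4893²)·3.5312] / (0.4893·√3.5312)
   = [0.209406 + 0.494747] / 0.919467 = 0.765827
d₂ = d₁ − σ√T = 0.765827 − 0.919467 = -0.153640
risk-neutral PD = N(−d₂) = N(0.153640) = 0.561053

PD=0.5611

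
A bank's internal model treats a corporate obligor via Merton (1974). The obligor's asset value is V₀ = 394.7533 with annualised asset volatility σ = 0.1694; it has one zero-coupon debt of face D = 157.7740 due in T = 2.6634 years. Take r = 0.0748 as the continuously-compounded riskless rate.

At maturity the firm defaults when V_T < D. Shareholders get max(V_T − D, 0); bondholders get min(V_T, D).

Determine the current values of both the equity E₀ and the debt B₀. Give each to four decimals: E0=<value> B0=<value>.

E0=265.4788 B0=129.2745

d₁ = [ln(V₀/D) + (r + σ²/2)T] / (σ√T)
   = [ln(394.7533/157.7740) + (0.0748 + 0.5·0.1694²)·2.6634] / (0.1694·√2.6634)
   = [0.917097 + 0.237437] / 0.276460 = 4.176143
d₂ = d₁ − σ√T = 4.176143 − 0.276460 = 3.899683
N(d₁) = 0.999985,  N(d₂) = 0.999952,  e^(−rT) = 0.819368
E₀ = V₀·N(d₁) − D·e^(−rT)·N(d₂)
   = 394.7533·0.999985 − 157.7740·0.819368·0.999952 = 265.478752
B₀ = V₀ − E₀ = 394.7533 − 265.478752 = 129.274548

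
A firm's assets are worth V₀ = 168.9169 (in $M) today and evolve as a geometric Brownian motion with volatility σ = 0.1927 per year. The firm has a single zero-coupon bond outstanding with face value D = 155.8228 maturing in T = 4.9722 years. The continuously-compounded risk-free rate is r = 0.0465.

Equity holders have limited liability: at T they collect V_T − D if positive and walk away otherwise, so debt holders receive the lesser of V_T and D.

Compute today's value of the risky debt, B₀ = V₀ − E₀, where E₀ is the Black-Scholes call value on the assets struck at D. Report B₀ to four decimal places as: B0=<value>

d₁ = [ln(V₀/D) + (r + σ²/2)T] / (σ√T)
   = [ln(168.9169/155.8228) + (0.0465 + 0.5·0.1927²)·4.9722] / (0.1927·√4.9722)
   = [0.080687 + 0.323524] / 0.429691 = 0.940704
d₂ = d₁ − σ√T = 0.940704 − 0.429691 = 0.511013
N(d₁) = 0.826572,  N(d₂) = 0.695329,  e^(−rT) = 0.793575
E₀ = V₀·N(d₁) − D·e^(−rT)·N(d₂)
   = 168.9169·0.826572 − 155.8228·0.793575·0.695329 = 53.639572
B₀ = V₀ − E₀ = 168.9169 − 53.639572 = 115.277328

B0=115.2773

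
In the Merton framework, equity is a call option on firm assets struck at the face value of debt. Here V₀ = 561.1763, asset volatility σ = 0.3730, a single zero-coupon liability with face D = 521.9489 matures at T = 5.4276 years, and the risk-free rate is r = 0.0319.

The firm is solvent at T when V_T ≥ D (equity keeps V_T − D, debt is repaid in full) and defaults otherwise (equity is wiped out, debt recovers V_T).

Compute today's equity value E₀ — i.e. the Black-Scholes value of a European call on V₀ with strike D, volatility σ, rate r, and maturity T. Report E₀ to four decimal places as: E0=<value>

E0=235.3827

d₁ = [ln(V₀/D) + (r + σ²/2)T] / (σ√T)
   = [ln(561.1763/521.9489) + (0.0319 + 0.5·0.3730²)·5.4276] / (0.3730·√5.4276)
   = [0.072465 + 0.550709] / 0.868986 = 0.717128
d₂ = d₁ − σ√T = 0.717128 − 0.868986 = -0.151858
N(d₁) = 0.763352,  N(d₂) = 0.439649,  e^(−rT) = 0.841019
E₀ = V₀·N(d₁) − D·e^(−rT)·N(d₂)
   = 561.1763·0.763352 − 521.9489·0.841019·0.439649 = 235.382712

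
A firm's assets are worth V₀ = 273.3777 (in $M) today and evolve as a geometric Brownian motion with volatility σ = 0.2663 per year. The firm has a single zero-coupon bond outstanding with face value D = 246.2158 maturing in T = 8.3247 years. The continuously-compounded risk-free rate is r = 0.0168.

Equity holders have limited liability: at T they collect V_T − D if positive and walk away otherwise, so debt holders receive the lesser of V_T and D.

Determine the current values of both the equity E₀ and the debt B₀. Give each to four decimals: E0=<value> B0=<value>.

d₁ = [ln(V₀/D) + (r + σ²/2)T] / (σ√T)
   = [ln(273.3777/246.2158) + (0.0168 + 0.5·0.2663²)·8.3247] / (0.2663·√8.3247)
   = [0.104646 + 0.435031] / 0.768344 = 0.702390
d₂ = d₁ − σ√T = 0.702390 − 0.768344 = -0.065954
N(d₁) = 0.758782,  N(d₂) = 0.473707,  e^(−rT) = 0.869484
E₀ = V₀·N(d₁) − D·e^(−rT)·N(d₂)
   = 273.3777·0.758782 − 246.2158·0.869484·0.473707 = 106.022432
B₀ = V₀ − E₀ = 273.3777 − 106.022432 = 167.355268

E0=106.0224 B0=167.3553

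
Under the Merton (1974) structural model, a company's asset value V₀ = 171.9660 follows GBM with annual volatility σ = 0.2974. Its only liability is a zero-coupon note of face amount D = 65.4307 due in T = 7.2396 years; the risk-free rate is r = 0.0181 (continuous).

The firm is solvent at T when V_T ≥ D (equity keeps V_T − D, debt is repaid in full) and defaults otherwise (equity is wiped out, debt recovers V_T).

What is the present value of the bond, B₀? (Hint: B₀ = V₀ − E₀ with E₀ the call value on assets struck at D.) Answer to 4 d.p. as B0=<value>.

B0=54.4603

d₁ = [ln(V₀/D) + (r + σ²/2)T] / (σ√T)
   = [ln(171.9660/65.4307) + (0.0181 + 0.5·0.2974²)·7.2396] / (0.2974·√7.2396)
   = [0.966305 + 0.451196] / 0.800199 = 1.771435
d₂ = d₁ − σ√T = 1.771435 − 0.800199 = 0.971236
N(d₁) = 0.961756,  N(d₂) = 0.834285,  e^(−rT) = 0.877186
E₀ = V₀·N(d₁) − D·e^(−rT)·N(d₂)
   = 171.9660·0.961756 − 65.4307·0.877186·0.834285 = 117.505654
B₀ = V₀ − E₀ = 171.9660 − 117.505654 = 54.460346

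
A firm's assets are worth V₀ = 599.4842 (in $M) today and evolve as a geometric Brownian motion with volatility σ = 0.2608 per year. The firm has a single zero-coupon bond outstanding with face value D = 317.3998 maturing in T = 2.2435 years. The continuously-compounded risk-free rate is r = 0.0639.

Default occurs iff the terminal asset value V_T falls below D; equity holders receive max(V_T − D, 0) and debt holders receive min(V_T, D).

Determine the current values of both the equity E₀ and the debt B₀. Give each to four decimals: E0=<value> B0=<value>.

d₁ = [ln(V₀/D) + (r + σ²/2)T] / (σ√T)
   = [ln(599.4842/317.3998) + (0.0639 + 0.5·0.2608²)·2.2435] / (0.2608·√2.2435)
   = [0.635907 + 0.219657] / 0.390635 = 2.190192
d₂ = d₁ − σ√T = 2.190192 − 0.390635 = 1.799558
N(d₁) = 0.985745,  N(d₂) = 0.964035,  e^(−rT) = 0.866442
E₀ = V₀·N(d₁) − D·e^(−rT)·N(d₂)
   = 599.4842·0.985745 − 317.3998·0.866442·0.964035 = 325.820575
B₀ = V₀ − E₀ = 599.4842 − 325.820575 = 273.663625

E0=325.8206 B0=273.6636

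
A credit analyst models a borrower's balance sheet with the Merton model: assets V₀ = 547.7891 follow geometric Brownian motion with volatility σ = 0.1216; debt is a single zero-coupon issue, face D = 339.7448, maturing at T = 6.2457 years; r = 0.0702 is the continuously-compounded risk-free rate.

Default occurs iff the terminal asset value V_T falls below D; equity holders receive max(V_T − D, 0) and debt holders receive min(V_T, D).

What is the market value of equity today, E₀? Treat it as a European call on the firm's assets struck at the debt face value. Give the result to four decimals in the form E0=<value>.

d₁ = [ln(V₀/D) + (r + σ²/2)T] / (σ√T)
   = [ln(547.7891/339.7448) + (0.0702 + 0.5·0.1216²)·6.2457] / (0.1216·√6.2457)
   = [0.477696 + 0.484624] / 0.303895 = 3.166616
d₂ = d₁ − σ√T = 3.166616 − 0.303895 = 2.862720
N(d₁) = 0.999229,  N(d₂) = 0.997900,  e^(−rT) = 0.645037
E₀ = V₀·N(d₁) − D·e^(−rT)·N(d₂)
   = 547.7891·0.999229 − 339.7448·0.645037·0.997900 = 328.679074

E0=328.6791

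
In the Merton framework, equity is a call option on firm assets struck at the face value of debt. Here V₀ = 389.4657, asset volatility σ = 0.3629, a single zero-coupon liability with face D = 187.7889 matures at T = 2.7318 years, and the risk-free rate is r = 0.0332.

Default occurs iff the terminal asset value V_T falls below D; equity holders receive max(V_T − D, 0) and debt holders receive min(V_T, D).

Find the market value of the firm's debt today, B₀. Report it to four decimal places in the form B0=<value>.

B0=165.5910

d₁ = [ln(V₀/D) + (r + σ²/2)T] / (σ√T)
   = [ln(389.4657/187.7889) + (0.0332 + 0.5·0.3629²)·2.7318] / (0.3629·√2.7318)
   = [0.729457 + 0.270580] / 0.599807 = 1.667265
d₂ = d₁ − σ√T = 1.667265 − 0.599807 = 1.067459
N(d₁) = 0.952269,  N(d₂) = 0.857118,  e^(−rT) = 0.913296
E₀ = V₀·N(d₁) − D·e^(−rT)·N(d₂)
   = 389.4657·0.952269 − 187.7889·0.913296·0.857118 = 223.874719
B₀ = V₀ − E₀ = 389.4657 − 223.874719 = 165.590981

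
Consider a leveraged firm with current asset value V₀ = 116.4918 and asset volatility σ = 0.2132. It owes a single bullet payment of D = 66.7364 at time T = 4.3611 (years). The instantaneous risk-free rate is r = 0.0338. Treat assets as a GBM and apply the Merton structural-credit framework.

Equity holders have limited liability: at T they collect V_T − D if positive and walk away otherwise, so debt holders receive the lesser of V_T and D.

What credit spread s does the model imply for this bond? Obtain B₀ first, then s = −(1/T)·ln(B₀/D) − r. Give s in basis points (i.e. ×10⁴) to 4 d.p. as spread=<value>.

d₁ = [ln(V₀/D) + (r + σ²/2)T] / (σ√T)
   = [ln(116.4918/66.7364) + (0.0338 + 0.5·0.2132²)·4.3611] / (0.2132·√4.3611)
   = [0.557070 + 0.246520] / 0.445231 = 1.804886
d₂ = d₁ − σ√T = 1.804886 − 0.445231 = 1.359655
N(d₁) = 0.964454,  N(d₂) = 0.913030,  e^(−rT) = 0.862944
E₀ = V₀·N(d₁) − D·e^(−rT)·N(d₂)
   = 116.4918·0.964454 − 66.7364·0.862944·0.913030 = 59.769716
B₀ = V₀ − E₀ = 116.4918 − 59.769716 = 56.722084
spread = −(1/T)·ln(B₀/D) − r = −(1/4.3611)·ln(56.722084/66.7364) − 0.0338 = 0.00348117
in basis points: 0.00348117 × 10⁴ = 34.8117 bp

spread=34.8117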